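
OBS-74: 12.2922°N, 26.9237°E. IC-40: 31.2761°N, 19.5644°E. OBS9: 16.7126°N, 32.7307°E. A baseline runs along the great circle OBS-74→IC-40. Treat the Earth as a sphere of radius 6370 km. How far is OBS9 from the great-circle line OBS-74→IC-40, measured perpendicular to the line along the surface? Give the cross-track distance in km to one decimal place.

745.1 km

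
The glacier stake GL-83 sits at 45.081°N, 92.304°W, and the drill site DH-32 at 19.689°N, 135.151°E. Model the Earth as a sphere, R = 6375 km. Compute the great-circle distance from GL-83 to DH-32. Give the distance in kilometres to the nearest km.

Δφ = -25.3920°,  Δλ = -132.5450°
a = sin²(Δφ/2) + cos φ₁ cos φ₂ sin²(Δλ/2) = 0.605481
c = 2·arcsin(√a) = 1.783356 rad = 102.1788°
d = R·c = 6375 × 1.783356 = 11368.9 km

11369 km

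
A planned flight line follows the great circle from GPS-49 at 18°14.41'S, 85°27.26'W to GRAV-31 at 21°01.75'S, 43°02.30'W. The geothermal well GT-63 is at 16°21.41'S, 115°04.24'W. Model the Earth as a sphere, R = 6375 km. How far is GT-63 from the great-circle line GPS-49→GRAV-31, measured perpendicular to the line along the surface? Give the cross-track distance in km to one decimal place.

GPS-49: φ = -18.24017°, λ = -85.45433°
GRAV-31: φ = -21.02917°, λ = -43.03833°
GT-63: φ = -16.35683°, λ = -115.07067°
δ₁₃ = central angle GPS-49→GT-63 = 0.494090 rad  (haversine)
θ₁₃ = bearing GPS-49→GT-63 = 269.230°,  θ₁₂ = bearing GPS-49→GRAV-31 = 101.241°
dₓₜ = R·arcsin(sin δ₁₃ · sin(θ₁₃ − θ₁₂)) = 6375·arcsin(0.47423·sin(167.989°)) = 630.132 km
|dₓₜ| = 630.132 km

630.1 km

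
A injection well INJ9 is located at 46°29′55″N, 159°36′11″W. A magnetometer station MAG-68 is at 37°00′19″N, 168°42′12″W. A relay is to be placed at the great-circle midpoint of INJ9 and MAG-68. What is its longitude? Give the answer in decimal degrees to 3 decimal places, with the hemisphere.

INJ9: φ = +46.49861°, λ = -159.60306°
MAG-68: φ = +37.00528°, λ = -168.70333°
Bx = cos φ₂ cos Δλ = 0.788528,  By = cos φ₂ sin Δλ = -0.126306
φₘ = atan2(sin φ₁ + sin φ₂, √((cos φ₁ + Bx)² + By²)) = 41.84132°
λₘ = λ₁ + atan2(By, cos φ₁ + Bx) = -164.49114°

164.491°W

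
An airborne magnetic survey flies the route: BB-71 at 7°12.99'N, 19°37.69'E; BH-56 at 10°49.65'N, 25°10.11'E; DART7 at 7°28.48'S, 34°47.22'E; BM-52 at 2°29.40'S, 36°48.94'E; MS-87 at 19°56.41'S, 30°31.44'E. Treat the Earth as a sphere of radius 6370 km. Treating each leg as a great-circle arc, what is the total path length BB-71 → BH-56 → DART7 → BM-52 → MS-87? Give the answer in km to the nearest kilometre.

BB-71: φ = +7.21650°, λ = +19.62817°
BH-56: φ = +10.82750°, λ = +25.16850°
DART7: φ = -7.47467°, λ = +34.78700°
BM-52: φ = -2.49000°, λ = +36.81567°
MS-87: φ = -19.94017°, λ = +30.52400°
BB-71→BH-56: c = 0.114407 rad, d = 728.77 km
BH-56→DART7: c = 0.360492 rad, d = 2296.33 km
DART7→BM-52: c = 0.093873 rad, d = 597.97 km
BM-52→MS-87: c = 0.322893 rad, d = 2056.83 km
Total = 728.77 + 2296.33 + 597.97 + 2056.83 = 5679.91 km

5680 km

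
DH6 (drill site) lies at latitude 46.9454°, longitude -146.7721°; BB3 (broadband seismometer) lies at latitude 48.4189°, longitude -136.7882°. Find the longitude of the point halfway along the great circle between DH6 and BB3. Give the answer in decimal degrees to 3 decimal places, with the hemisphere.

Bx = cos φ₂ cos Δλ = 0.653629,  By = cos φ₂ sin Δλ = 0.115063
φₘ = atan2(sin φ₁ + sin φ₂, √((cos φ₁ + Bx)² + By²)) = 47.79050°
λₘ = λ₁ + atan2(By, cos φ₁ + Bx) = -141.85083°

141.851°W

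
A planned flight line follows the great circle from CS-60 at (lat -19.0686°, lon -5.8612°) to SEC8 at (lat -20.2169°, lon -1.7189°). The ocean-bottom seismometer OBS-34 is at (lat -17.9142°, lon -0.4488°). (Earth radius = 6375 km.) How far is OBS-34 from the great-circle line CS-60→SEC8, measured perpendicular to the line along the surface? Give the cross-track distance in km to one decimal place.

282.6 km

δ₁₃ = central angle CS-60→OBS-34 = 0.091820 rad  (haversine)
θ₁₃ = bearing CS-60→OBS-34 = 78.193°,  θ₁₂ = bearing CS-60→SEC8 = 107.091°
dₓₜ = R·arcsin(sin δ₁₃ · sin(θ₁₃ − θ₁₂)) = 6375·arcsin(0.09169·sin(-28.898°)) = -282.562 km
|dₓₜ| = 282.562 km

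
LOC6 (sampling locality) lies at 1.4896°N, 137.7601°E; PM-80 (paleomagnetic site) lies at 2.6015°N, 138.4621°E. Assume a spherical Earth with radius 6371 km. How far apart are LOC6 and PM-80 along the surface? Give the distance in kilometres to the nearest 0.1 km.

146.2 km

Δφ = 1.1119°,  Δλ = 0.7020°
a = sin²(Δφ/2) + cos φ₁ cos φ₂ sin²(Δλ/2) = 0.000132
c = 2·arcsin(√a) = 0.022946 rad = 1.3147°
d = R·c = 6371 × 0.022946 = 146.2 km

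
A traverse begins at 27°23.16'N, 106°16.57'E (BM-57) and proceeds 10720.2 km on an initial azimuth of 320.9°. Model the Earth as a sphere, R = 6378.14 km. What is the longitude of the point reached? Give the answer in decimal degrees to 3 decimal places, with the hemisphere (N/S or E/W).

BM-57: φ = +27.38600°, λ = +106.27617°
δ = d/R = 10720.2/6378.14 = 1.680772 rad
φ₂ = arcsin(sin φ₁ cos δ + cos φ₁ sin δ cos θ)
   = arcsin(0.45998·-0.10975 + 0.88793·0.99396·0.77605) = 39.37737°
λ₂ = λ₁ + atan2(sin θ sin δ cos φ₁, cos δ − sin φ₁ sin φ₂) = -19.53318°

19.533°W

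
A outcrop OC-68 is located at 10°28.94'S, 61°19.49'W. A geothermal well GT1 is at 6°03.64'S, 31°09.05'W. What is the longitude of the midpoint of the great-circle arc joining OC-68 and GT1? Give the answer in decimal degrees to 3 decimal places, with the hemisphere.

46.151°W

OC-68: φ = -10.48233°, λ = -61.32483°
GT1: φ = -6.06067°, λ = -31.15083°
Bx = cos φ₂ cos Δλ = 0.859671,  By = cos φ₂ sin Δλ = 0.499818
φₘ = atan2(sin φ₁ + sin φ₂, √((cos φ₁ + Bx)² + By²)) = -8.56247°
λₘ = λ₁ + atan2(By, cos φ₁ + Bx) = -46.15115°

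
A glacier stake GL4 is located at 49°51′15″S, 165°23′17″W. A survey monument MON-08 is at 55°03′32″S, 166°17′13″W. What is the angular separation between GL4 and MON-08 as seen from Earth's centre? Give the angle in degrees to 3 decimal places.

5.233°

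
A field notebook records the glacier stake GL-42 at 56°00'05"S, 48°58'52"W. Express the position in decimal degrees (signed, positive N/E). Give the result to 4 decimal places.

-56.0014°, -48.9811°

lat: 56.0014° S → -56.0014°
lon: 48.9811° W → -48.9811°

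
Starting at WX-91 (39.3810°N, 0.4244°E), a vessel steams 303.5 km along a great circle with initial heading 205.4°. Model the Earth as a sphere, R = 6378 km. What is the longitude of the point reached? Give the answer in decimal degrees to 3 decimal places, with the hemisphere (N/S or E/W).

1.038°W

δ = d/R = 303.5/6378 = 0.047585 rad
φ₂ = arcsin(sin φ₁ cos δ + cos φ₁ sin δ cos θ)
   = arcsin(0.63447·0.99887 + 0.77294·0.04757·-0.90334) = 36.90880°
λ₂ = λ₁ + atan2(sin θ sin δ cos φ₁, cos δ − sin φ₁ sin φ₂) = -1.03779°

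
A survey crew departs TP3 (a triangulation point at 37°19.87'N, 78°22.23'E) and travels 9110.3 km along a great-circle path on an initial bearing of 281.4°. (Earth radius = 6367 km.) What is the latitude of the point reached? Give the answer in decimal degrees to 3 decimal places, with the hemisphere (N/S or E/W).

13.899°N

TP3: φ = +37.33117°, λ = +78.37050°
δ = d/R = 9110.3/6367 = 1.430862 rad
φ₂ = arcsin(sin φ₁ cos δ + cos φ₁ sin δ cos θ)
   = arcsin(0.60642·0.13948 + 0.79514·0.99023·0.19766) = 13.89905°
λ₂ = λ₁ + atan2(sin θ sin δ cos φ₁, cos δ − sin φ₁ sin φ₂) = -12.08912°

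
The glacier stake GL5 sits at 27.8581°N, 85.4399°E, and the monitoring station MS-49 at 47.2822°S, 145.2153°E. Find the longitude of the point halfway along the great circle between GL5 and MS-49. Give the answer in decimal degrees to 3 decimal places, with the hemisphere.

Bx = cos φ₂ cos Δλ = 0.341494,  By = cos φ₂ sin Δλ = 0.586167
φₘ = atan2(sin φ₁ + sin φ₂, √((cos φ₁ + Bx)² + By²)) = -11.13578°
λₘ = λ₁ + atan2(By, cos φ₁ + Bx) = 111.00023°

111.000°E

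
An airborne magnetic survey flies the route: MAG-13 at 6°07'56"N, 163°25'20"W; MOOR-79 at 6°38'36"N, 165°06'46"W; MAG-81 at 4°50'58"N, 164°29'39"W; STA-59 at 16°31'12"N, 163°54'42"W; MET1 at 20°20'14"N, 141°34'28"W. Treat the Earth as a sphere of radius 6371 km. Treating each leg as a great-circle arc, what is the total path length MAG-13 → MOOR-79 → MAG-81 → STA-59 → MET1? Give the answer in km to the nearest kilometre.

MAG-13: φ = +6.13222°, λ = -163.42222°
MOOR-79: φ = +6.64333°, λ = -165.11278°
MAG-81: φ = +4.84944°, λ = -164.49417°
STA-59: φ = +16.52000°, λ = -163.91167°
MET1: φ = +20.33722°, λ = -141.57444°
MAG-13→MOOR-79: c = 0.030649 rad, d = 195.27 km
MOOR-79→MAG-81: c = 0.033101 rad, d = 210.89 km
MAG-81→STA-59: c = 0.203934 rad, d = 1299.26 km
STA-59→MET1: c = 0.375494 rad, d = 2392.27 km
Total = 195.27 + 210.89 + 1299.26 + 2392.27 = 4097.69 km

4098 km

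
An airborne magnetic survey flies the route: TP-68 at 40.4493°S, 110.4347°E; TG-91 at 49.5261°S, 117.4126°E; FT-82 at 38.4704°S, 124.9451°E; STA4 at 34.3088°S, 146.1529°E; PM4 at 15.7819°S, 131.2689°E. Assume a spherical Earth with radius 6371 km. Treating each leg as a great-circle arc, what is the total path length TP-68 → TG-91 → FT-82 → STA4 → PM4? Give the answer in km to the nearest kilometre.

TP-68→TG-91: c = 0.180137 rad, d = 1147.66 km
TG-91→FT-82: c = 0.214628 rad, d = 1367.39 km
FT-82→STA4: c = 0.305939 rad, d = 1949.13 km
STA4→PM4: c = 0.398859 rad, d = 2541.13 km
Total = 1147.66 + 1367.39 + 1949.13 + 2541.13 = 7005.31 km

7005 km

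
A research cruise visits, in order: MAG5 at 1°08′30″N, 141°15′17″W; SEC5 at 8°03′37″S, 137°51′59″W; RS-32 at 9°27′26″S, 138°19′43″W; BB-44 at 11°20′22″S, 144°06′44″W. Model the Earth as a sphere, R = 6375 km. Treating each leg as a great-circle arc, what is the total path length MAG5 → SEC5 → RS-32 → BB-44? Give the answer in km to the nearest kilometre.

1921 km

MAG5: φ = +1.14167°, λ = -141.25472°
SEC5: φ = -8.06028°, λ = -137.86639°
RS-32: φ = -9.45722°, λ = -138.32861°
BB-44: φ = -11.33944°, λ = -144.11222°
MAG5→SEC5: c = 0.171087 rad, d = 1090.68 km
SEC5→RS-32: c = 0.025652 rad, d = 163.53 km
RS-32→BB-44: c = 0.104573 rad, d = 666.65 km
Total = 1090.68 + 163.53 + 666.65 = 1920.86 km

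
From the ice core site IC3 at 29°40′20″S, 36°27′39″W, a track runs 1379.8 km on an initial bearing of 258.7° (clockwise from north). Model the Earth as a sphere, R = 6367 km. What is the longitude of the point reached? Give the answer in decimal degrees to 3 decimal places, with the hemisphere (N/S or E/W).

IC3: φ = -29.67222°, λ = -36.46083°
δ = d/R = 1379.8/6367 = 0.216711 rad
φ₂ = arcsin(sin φ₁ cos δ + cos φ₁ sin δ cos θ)
   = arcsin(-0.49504·0.97661 + 0.86887·0.21502·-0.19595) = -31.33667°
λ₂ = λ₁ + atan2(sin θ sin δ cos φ₁, cos δ − sin φ₁ sin φ₂) = -50.75269°

50.753°W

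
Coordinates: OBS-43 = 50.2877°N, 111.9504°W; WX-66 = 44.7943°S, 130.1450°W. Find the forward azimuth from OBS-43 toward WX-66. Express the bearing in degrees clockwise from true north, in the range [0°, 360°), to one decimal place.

Δλ = -18.1946°
y = sin Δλ · cos φ₂ = -0.221582
x = cos φ₁ sin φ₂ − sin φ₁ cos φ₂ cos Δλ = -0.968775
θ = atan2(y, x) = -167.1167° → 192.8833° (mod 360°)

192.9°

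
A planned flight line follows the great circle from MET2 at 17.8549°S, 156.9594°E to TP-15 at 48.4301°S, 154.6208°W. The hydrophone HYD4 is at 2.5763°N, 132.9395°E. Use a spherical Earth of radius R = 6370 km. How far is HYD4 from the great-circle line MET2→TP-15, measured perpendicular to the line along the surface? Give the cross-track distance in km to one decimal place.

625.1 km

δ₁₃ = central angle MET2→HYD4 = 0.545727 rad  (haversine)
θ₁₃ = bearing MET2→HYD4 = 308.422°,  θ₁₂ = bearing MET2→TP-15 = 139.302°
dₓₜ = R·arcsin(sin δ₁₃ · sin(θ₁₃ − θ₁₂)) = 6370·arcsin(0.51904·sin(169.120°)) = 625.065 km
|dₓₜ| = 625.065 km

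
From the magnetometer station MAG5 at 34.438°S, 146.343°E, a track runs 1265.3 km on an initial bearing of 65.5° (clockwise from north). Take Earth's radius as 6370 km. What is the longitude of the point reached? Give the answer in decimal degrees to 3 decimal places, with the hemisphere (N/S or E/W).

158.206°E

δ = d/R = 1265.3/6370 = 0.198634 rad
φ₂ = arcsin(sin φ₁ cos δ + cos φ₁ sin δ cos θ)
   = arcsin(-0.56551·0.98034 + 0.82474·0.19733·0.41469) = -29.13734°
λ₂ = λ₁ + atan2(sin θ sin δ cos φ₁, cos δ − sin φ₁ sin φ₂) = 158.20634°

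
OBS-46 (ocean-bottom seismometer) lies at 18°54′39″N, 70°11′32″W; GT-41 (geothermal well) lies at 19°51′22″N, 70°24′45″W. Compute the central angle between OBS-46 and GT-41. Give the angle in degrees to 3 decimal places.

0.968°

OBS-46: φ = +18.91083°, λ = -70.19222°
GT-41: φ = +19.85611°, λ = -70.41250°
Δφ = 0.9453°,  Δλ = -0.2203°
a = sin²(Δφ/2) + cos φ₁ cos φ₂ sin²(Δλ/2) = 0.000071
c = 2·arcsin(√a) = 0.016892 rad = 0.9678°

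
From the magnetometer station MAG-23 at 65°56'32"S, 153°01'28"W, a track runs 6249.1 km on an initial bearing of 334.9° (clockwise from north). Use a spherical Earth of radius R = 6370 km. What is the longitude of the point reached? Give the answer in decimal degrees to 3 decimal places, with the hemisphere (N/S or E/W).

MAG-23: φ = -65.94222°, λ = -153.02444°
δ = d/R = 6249.1/6370 = 0.981020 rad
φ₂ = arcsin(sin φ₁ cos δ + cos φ₁ sin δ cos θ)
   = arcsin(-0.91313·0.55617 + 0.40766·0.83107·0.90557) = -11.59923°
λ₂ = λ₁ + atan2(sin θ sin δ cos φ₁, cos δ − sin φ₁ sin φ₂) = -174.11771°

174.118°W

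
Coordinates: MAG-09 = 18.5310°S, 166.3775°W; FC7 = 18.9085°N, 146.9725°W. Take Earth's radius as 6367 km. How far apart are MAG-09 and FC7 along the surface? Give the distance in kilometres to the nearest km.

4668 km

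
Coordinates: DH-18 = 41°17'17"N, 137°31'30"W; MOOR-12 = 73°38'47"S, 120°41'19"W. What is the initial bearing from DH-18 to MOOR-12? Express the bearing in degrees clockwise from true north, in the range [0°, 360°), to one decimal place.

DH-18: φ = +41.28806°, λ = -137.52500°
MOOR-12: φ = -73.64639°, λ = -120.68861°
Δλ = 16.8364°
y = sin Δλ · cos φ₂ = 0.081552
x = cos φ₁ sin φ₂ − sin φ₁ cos φ₂ cos Δλ = -0.898827
θ = atan2(y, x) = 174.8156° → 174.8156° (mod 360°)

174.8°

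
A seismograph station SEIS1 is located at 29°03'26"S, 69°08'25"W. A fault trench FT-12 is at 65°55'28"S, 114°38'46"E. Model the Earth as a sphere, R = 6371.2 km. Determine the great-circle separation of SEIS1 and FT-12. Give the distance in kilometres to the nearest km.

SEIS1: φ = -29.05722°, λ = -69.14028°
FT-12: φ = -65.92444°, λ = +114.64611°
Δφ = -36.8672°,  Δλ = -176.2136°
a = sin²(Δφ/2) + cos φ₁ cos φ₂ sin²(Δλ/2) = 0.456192
c = 2·arcsin(√a) = 1.483068 rad = 84.9736°
d = R·c = 6371.2 × 1.483068 = 9448.9 km

9449 km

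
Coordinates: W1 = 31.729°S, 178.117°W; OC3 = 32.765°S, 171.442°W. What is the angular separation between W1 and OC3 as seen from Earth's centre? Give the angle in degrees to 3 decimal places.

5.739°

Δφ = -1.0360°,  Δλ = 6.6750°
a = sin²(Δφ/2) + cos φ₁ cos φ₂ sin²(Δλ/2) = 0.002506
c = 2·arcsin(√a) = 0.100158 rad = 5.7386°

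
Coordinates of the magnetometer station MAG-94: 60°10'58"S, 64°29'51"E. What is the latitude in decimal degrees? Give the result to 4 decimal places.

60.1828°S

60° + 10′/60 + 58″/3600 = 60 + 0.16667 + 0.01611 = 60.1828°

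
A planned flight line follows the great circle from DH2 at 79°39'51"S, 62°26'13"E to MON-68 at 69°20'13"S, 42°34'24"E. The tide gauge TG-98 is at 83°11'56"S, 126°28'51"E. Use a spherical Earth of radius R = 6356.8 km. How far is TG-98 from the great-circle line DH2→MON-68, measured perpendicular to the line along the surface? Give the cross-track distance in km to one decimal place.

DH2: φ = -79.66417°, λ = +62.43694°
MON-68: φ = -69.33694°, λ = +42.57333°
TG-98: φ = -83.19889°, λ = +126.48083°
δ₁₃ = central angle DH2→TG-98 = 0.166626 rad  (haversine)
θ₁₃ = bearing DH2→TG-98 = 140.060°,  θ₁₂ = bearing DH2→MON-68 = 322.914°
dₓₜ = R·arcsin(sin δ₁₃ · sin(θ₁₃ − θ₁₂)) = 6356.8·arcsin(0.16586·sin(-182.854°)) = 52.501 km
|dₓₜ| = 52.501 km

52.5 km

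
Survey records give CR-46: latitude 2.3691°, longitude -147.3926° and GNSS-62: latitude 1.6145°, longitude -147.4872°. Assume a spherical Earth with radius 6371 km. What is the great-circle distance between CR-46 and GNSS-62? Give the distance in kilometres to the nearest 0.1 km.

Δφ = -0.7546°,  Δλ = -0.0946°
a = sin²(Δφ/2) + cos φ₁ cos φ₂ sin²(Δλ/2) = 0.000044
c = 2·arcsin(√a) = 0.013273 rad = 0.7605°
d = R·c = 6371 × 0.013273 = 84.6 km

84.6 km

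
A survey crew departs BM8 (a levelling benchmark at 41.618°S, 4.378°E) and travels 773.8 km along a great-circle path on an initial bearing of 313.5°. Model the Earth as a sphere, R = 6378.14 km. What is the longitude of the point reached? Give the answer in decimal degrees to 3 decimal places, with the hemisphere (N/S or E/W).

1.904°W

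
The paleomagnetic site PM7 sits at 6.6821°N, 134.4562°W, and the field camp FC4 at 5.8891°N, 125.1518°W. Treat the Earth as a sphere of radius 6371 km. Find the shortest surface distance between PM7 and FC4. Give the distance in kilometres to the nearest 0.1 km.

1032.1 km

Δφ = -0.7930°,  Δλ = 9.3044°
a = sin²(Δφ/2) + cos φ₁ cos φ₂ sin²(Δλ/2) = 0.006547
c = 2·arcsin(√a) = 0.162005 rad = 9.2822°
d = R·c = 6371 × 0.162005 = 1032.1 km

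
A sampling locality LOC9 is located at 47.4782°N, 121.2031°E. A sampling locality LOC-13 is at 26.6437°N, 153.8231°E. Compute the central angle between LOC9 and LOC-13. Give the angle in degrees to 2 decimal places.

Δφ = -20.8345°,  Δλ = 32.6200°
a = sin²(Δφ/2) + cos φ₁ cos φ₂ sin²(Δλ/2) = 0.080338
c = 2·arcsin(√a) = 0.574759 rad = 32.9313°

32.93°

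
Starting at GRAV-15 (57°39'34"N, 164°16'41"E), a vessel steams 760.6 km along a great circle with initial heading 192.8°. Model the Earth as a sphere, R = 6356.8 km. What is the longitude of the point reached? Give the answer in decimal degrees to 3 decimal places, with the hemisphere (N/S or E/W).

GRAV-15: φ = +57.65944°, λ = +164.27806°
δ = d/R = 760.6/6356.8 = 0.119651 rad
φ₂ = arcsin(sin φ₁ cos δ + cos φ₁ sin δ cos θ)
   = arcsin(0.84488·0.99285 + 0.53495·0.11937·-0.97515) = 50.94801°
λ₂ = λ₁ + atan2(sin θ sin δ cos φ₁, cos δ − sin φ₁ sin φ₂) = 161.87235°

161.872°E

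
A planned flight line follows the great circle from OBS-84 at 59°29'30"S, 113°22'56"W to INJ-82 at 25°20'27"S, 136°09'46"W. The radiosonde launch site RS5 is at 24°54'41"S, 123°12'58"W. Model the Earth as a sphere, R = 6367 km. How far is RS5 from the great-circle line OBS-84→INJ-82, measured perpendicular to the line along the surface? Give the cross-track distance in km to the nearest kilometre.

1228 km

OBS-84: φ = -59.49167°, λ = -113.38222°
INJ-82: φ = -25.34083°, λ = -136.16278°
RS5: φ = -24.91139°, λ = -123.21611°
δ₁₃ = central angle OBS-84→RS5 = 0.615358 rad  (haversine)
θ₁₃ = bearing OBS-84→RS5 = 344.434°,  θ₁₂ = bearing OBS-84→INJ-82 = 325.046°
dₓₜ = R·arcsin(sin δ₁₃ · sin(θ₁₃ − θ₁₂)) = 6367·arcsin(0.57725·sin(19.388°)) = 1227.675 km
|dₓₜ| = 1227.675 km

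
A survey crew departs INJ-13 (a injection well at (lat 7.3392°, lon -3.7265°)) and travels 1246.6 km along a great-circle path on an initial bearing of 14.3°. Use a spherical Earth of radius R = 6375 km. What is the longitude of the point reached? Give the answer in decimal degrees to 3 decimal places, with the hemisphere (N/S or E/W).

δ = d/R = 1246.6/6375 = 0.195545 rad
φ₂ = arcsin(sin φ₁ cos δ + cos φ₁ sin δ cos θ)
   = arcsin(0.12774·0.98094 + 0.99181·0.19430·0.96902) = 18.18264°
λ₂ = λ₁ + atan2(sin θ sin δ cos φ₁, cos δ − sin φ₁ sin φ₂) = -0.83100°

0.831°W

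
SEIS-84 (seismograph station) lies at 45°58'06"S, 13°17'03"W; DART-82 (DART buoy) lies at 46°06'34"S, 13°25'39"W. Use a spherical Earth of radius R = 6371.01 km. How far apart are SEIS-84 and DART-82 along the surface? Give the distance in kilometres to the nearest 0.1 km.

19.2 km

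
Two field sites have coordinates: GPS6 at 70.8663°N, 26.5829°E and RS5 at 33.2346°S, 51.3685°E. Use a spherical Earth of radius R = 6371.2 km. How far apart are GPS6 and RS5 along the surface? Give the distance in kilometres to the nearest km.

Δφ = -104.1009°,  Δλ = 24.7856°
a = sin²(Δφ/2) + cos φ₁ cos φ₂ sin²(Δλ/2) = 0.634443
c = 2·arcsin(√a) = 1.843032 rad = 105.5979°
d = R·c = 6371.2 × 1.843032 = 11742.3 km

11742 km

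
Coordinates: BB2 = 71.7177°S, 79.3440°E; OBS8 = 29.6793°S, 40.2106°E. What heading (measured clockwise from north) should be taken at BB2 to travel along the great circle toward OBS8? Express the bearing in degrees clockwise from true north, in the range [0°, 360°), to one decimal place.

311.5°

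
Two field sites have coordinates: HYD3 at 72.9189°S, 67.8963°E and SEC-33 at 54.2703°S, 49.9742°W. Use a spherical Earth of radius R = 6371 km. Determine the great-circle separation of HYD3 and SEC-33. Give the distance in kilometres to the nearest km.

Δφ = 18.6486°,  Δλ = -117.8705°
a = sin²(Δφ/2) + cos φ₁ cos φ₂ sin²(Δλ/2) = 0.152105
c = 2·arcsin(√a) = 0.801277 rad = 45.9098°
d = R·c = 6371 × 0.801277 = 5104.9 km

5105 km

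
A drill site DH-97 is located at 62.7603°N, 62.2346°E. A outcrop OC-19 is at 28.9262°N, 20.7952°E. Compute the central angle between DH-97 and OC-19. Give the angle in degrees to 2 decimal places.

43.08°

Δφ = -33.8341°,  Δλ = -41.4394°
a = sin²(Δφ/2) + cos φ₁ cos φ₂ sin²(Δλ/2) = 0.134819
c = 2·arcsin(√a) = 0.751944 rad = 43.0832°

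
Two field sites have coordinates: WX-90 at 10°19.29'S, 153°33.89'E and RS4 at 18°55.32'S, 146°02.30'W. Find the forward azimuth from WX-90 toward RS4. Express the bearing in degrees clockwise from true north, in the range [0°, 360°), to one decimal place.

WX-90: φ = -10.32150°, λ = +153.56483°
RS4: φ = -18.92200°, λ = -146.03833°
Δλ = 60.3968°
y = sin Δλ · cos φ₂ = 0.822482
x = cos φ₁ sin φ₂ − sin φ₁ cos φ₂ cos Δλ = -0.235307
θ = atan2(y, x) = 105.9655° → 105.9655° (mod 360°)

106.0°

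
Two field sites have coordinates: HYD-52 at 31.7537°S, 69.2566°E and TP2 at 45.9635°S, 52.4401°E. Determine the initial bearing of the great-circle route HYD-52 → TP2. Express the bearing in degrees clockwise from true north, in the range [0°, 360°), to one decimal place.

Δλ = -16.8165°
y = sin Δλ · cos φ₂ = -0.201102
x = cos φ₁ sin φ₂ − sin φ₁ cos φ₂ cos Δλ = -0.261117
θ = atan2(y, x) = -142.3979° → 217.6021° (mod 360°)

217.6°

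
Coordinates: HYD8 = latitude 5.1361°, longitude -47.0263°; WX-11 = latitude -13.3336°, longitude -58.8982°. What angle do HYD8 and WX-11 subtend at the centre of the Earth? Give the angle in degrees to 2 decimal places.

Δφ = -18.4697°,  Δλ = -11.8719°
a = sin²(Δφ/2) + cos φ₁ cos φ₂ sin²(Δλ/2) = 0.036119
c = 2·arcsin(√a) = 0.382428 rad = 21.9115°

21.91°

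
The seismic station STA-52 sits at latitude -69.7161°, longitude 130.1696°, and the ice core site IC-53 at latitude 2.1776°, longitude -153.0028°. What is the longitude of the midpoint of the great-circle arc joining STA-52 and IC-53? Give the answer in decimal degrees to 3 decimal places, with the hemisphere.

170.385°W

Bx = cos φ₂ cos Δλ = 0.227717,  By = cos φ₂ sin Δλ = 0.972986
φₘ = atan2(sin φ₁ + sin φ₂, √((cos φ₁ + Bx)² + By²)) = -38.53861°
λₘ = λ₁ + atan2(By, cos φ₁ + Bx) = -170.38532°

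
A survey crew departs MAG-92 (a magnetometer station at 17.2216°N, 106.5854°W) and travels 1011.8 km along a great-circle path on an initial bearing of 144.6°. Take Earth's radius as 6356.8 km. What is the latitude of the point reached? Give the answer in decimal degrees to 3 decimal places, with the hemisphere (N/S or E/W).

δ = d/R = 1011.8/6356.8 = 0.159168 rad
φ₂ = arcsin(sin φ₁ cos δ + cos φ₁ sin δ cos θ)
   = arcsin(0.29607·0.98736 + 0.95517·0.15850·-0.81513) = 9.72519°
λ₂ = λ₁ + atan2(sin θ sin δ cos φ₁, cos δ − sin φ₁ sin φ₂) = -101.24038°

9.725°N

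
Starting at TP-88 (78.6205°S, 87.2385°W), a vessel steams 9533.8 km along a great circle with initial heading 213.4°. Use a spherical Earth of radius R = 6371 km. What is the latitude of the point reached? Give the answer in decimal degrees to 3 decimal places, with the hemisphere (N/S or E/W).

δ = d/R = 9533.8/6371 = 1.496437 rad
φ₂ = arcsin(sin φ₁ cos δ + cos φ₁ sin δ cos θ)
   = arcsin(-0.98034·0.07429 + 0.19731·0.99724·-0.83485) = -13.71522°
λ₂ = λ₁ + atan2(sin θ sin δ cos φ₁, cos δ − sin φ₁ sin φ₂) = 127.16879°

13.715°S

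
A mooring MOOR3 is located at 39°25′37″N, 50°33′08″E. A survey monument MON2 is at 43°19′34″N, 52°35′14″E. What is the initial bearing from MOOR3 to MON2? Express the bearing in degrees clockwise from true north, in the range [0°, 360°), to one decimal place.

20.7°

MOOR3: φ = +39.42694°, λ = +50.55222°
MON2: φ = +43.32611°, λ = +52.58722°
Δλ = 2.0350°
y = sin Δλ · cos φ₂ = 0.025832
x = cos φ₁ sin φ₂ − sin φ₁ cos φ₂ cos Δλ = 0.068292
θ = atan2(y, x) = 20.7196° → 20.7196° (mod 360°)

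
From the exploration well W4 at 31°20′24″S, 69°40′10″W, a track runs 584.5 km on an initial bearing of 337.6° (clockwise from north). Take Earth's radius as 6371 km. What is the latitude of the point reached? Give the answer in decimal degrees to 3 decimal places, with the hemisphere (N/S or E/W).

W4: φ = -31.34000°, λ = -69.66944°
δ = d/R = 584.5/6371 = 0.091744 rad
φ₂ = arcsin(sin φ₁ cos δ + cos φ₁ sin δ cos θ)
   = arcsin(-0.52012·0.99579 + 0.85410·0.09162·0.92455) = -26.46072°
λ₂ = λ₁ + atan2(sin θ sin δ cos φ₁, cos δ − sin φ₁ sin φ₂) = -71.90438°

26.461°S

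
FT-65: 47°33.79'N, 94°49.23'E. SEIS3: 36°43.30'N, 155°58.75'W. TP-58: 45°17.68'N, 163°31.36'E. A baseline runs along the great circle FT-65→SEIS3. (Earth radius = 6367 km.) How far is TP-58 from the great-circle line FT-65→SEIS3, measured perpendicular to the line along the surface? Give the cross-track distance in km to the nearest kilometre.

FT-65: φ = +47.56317°, λ = +94.82050°
SEIS3: φ = +36.72167°, λ = -155.97917°
TP-58: φ = +45.29467°, λ = +163.52267°
δ₁₃ = central angle FT-65→TP-58 = 0.799663 rad  (haversine)
θ₁₃ = bearing FT-65→TP-58 = 66.058°,  θ₁₂ = bearing FT-65→SEIS3 = 51.691°
dₓₜ = R·arcsin(sin δ₁₃ · sin(θ₁₃ − θ₁₂)) = 6367·arcsin(0.71712·sin(14.367°)) = 1139.050 km
|dₓₜ| = 1139.050 km

1139 km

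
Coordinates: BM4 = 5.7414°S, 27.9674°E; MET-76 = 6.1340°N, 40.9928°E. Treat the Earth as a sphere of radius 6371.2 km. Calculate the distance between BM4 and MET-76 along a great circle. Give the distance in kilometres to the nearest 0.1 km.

1958.1 km

Δφ = 11.8754°,  Δλ = 13.0254°
a = sin²(Δφ/2) + cos φ₁ cos φ₂ sin²(Δλ/2) = 0.023428
c = 2·arcsin(√a) = 0.307335 rad = 17.6090°
d = R·c = 6371.2 × 0.307335 = 1958.1 km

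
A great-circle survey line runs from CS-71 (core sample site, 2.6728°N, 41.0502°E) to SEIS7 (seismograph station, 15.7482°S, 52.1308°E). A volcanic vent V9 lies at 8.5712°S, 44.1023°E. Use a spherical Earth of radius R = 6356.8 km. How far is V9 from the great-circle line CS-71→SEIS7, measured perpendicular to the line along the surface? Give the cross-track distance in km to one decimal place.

338.7 km

δ₁₃ = central angle CS-71→V9 = 0.203305 rad  (haversine)
θ₁₃ = bearing CS-71→V9 = 164.885°,  θ₁₂ = bearing CS-71→SEIS7 = 149.590°
dₓₜ = R·arcsin(sin δ₁₃ · sin(θ₁₃ − θ₁₂)) = 6356.8·arcsin(0.20191·sin(15.295°)) = 338.721 km
|dₓₜ| = 338.721 km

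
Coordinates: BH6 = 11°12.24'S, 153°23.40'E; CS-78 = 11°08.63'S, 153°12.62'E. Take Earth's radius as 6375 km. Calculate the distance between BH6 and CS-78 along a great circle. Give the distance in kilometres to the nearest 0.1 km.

BH6: φ = -11.20400°, λ = +153.39000°
CS-78: φ = -11.14383°, λ = +153.21033°
Δφ = 0.0602°,  Δλ = -0.1797°
a = sin²(Δφ/2) + cos φ₁ cos φ₂ sin²(Δλ/2) = 0.000003
c = 2·arcsin(√a) = 0.003251 rad = 0.1862°
d = R·c = 6375 × 0.003251 = 20.7 km

20.7 km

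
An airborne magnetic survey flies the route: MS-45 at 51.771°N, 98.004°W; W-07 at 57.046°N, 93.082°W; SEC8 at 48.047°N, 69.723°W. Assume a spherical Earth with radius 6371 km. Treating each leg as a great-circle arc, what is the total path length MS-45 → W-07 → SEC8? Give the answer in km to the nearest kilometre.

2523 km

MS-45→W-07: c = 0.104703 rad, d = 667.06 km
W-07→SEC8: c = 0.291250 rad, d = 1855.56 km
Total = 667.06 + 1855.56 = 2522.62 km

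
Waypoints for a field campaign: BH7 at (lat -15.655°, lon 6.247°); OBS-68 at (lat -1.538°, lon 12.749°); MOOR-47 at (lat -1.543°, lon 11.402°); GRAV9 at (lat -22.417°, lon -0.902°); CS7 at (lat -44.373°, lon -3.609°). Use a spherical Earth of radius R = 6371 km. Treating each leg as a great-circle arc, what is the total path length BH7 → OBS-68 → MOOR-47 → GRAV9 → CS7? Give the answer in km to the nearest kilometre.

7003 km

BH7→OBS-68: c = 0.270608 rad, d = 1724.05 km
OBS-68→MOOR-47: c = 0.023501 rad, d = 149.73 km
MOOR-47→GRAV9: c = 0.419874 rad, d = 2675.02 km
GRAV9→CS7: c = 0.385172 rad, d = 2453.93 km
Total = 1724.05 + 149.73 + 2675.02 + 2453.93 = 7002.72 km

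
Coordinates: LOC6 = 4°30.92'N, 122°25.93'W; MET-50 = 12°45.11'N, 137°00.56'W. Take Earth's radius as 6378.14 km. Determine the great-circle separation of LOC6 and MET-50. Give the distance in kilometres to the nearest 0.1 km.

LOC6: φ = +4.51533°, λ = -122.43217°
MET-50: φ = +12.75183°, λ = -137.00933°
Δφ = 8.2365°,  Δλ = -14.5772°
a = sin²(Δφ/2) + cos φ₁ cos φ₂ sin²(Δλ/2) = 0.020807
c = 2·arcsin(√a) = 0.289502 rad = 16.5872°
d = R·c = 6378.14 × 0.289502 = 1846.5 km

1846.5 km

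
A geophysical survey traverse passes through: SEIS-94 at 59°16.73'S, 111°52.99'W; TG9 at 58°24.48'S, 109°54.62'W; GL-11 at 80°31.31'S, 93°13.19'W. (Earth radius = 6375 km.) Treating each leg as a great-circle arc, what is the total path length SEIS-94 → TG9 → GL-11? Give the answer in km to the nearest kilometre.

2671 km

SEIS-94: φ = -59.27883°, λ = -111.88317°
TG9: φ = -58.40800°, λ = -109.91033°
GL-11: φ = -80.52183°, λ = -93.21983°
SEIS-94→TG9: c = 0.023416 rad, d = 149.27 km
TG9→GL-11: c = 0.395502 rad, d = 2521.32 km
Total = 149.27 + 2521.32 = 2670.60 km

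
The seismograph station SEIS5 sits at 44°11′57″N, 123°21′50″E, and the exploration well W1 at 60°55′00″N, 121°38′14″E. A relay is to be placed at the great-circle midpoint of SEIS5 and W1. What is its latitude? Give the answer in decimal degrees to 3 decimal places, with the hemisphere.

SEIS5: φ = +44.19917°, λ = +123.36389°
W1: φ = +60.91667°, λ = +121.63722°
Bx = cos φ₂ cos Δλ = 0.485860,  By = cos φ₂ sin Δλ = -0.014646
φₘ = atan2(sin φ₁ + sin φ₂, √((cos φ₁ + Bx)² + By²)) = 52.56094°
λₘ = λ₁ + atan2(By, cos φ₁ + Bx) = 122.66623°

52.561°N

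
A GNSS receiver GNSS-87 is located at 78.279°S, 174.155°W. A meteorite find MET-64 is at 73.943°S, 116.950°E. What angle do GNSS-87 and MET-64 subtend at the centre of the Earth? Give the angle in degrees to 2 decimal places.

Δφ = 4.3360°,  Δλ = -68.8950°
a = sin²(Δφ/2) + cos φ₁ cos φ₂ sin²(Δλ/2) = 0.019409
c = 2·arcsin(√a) = 0.279544 rad = 16.0167°

16.02°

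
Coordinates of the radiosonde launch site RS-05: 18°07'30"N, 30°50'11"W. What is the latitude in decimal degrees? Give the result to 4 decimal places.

18.1250°N

18° + 7′/60 + 30″/3600 = 18 + 0.11667 + 0.00833 = 18.1250°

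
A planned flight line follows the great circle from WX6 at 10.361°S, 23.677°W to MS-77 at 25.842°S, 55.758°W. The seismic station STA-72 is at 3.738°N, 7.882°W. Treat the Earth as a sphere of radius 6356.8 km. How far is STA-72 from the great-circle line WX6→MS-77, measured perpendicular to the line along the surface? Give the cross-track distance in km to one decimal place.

386.1 km

δ₁₃ = central angle WX6→STA-72 = 0.368655 rad  (haversine)
θ₁₃ = bearing WX6→STA-72 = 48.915°,  θ₁₂ = bearing WX6→MS-77 = 238.612°
dₓₜ = R·arcsin(sin δ₁₃ · sin(θ₁₃ − θ₁₂)) = 6356.8·arcsin(0.36036·sin(-189.697°)) = 386.095 km
|dₓₜ| = 386.095 km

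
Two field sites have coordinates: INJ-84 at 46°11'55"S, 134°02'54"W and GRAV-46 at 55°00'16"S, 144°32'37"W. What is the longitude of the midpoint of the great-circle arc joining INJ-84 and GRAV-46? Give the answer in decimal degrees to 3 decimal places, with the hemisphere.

138.803°W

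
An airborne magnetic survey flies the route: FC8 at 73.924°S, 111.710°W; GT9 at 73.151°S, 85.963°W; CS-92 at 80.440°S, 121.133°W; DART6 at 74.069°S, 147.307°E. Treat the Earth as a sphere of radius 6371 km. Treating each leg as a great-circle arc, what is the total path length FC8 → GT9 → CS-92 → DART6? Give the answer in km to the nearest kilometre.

4065 km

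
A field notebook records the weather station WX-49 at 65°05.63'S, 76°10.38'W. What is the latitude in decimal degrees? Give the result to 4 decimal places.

65.0938°S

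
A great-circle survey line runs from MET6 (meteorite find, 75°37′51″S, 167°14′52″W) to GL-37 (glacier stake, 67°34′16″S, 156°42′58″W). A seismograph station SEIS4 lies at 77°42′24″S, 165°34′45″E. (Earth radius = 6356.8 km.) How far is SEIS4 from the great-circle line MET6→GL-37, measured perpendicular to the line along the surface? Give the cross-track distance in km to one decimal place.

375.4 km

MET6: φ = -75.63083°, λ = -167.24778°
GL-37: φ = -67.57111°, λ = -156.71611°
SEIS4: φ = -77.70667°, λ = +165.57917°
δ₁₃ = central angle MET6→SEIS4 = 0.113974 rad  (haversine)
θ₁₃ = bearing MET6→SEIS4 = 238.757°,  θ₁₂ = bearing MET6→GL-37 = 27.497°
dₓₜ = R·arcsin(sin δ₁₃ · sin(θ₁₃ − θ₁₂)) = 6356.8·arcsin(0.11373·sin(211.260°)) = -375.371 km
|dₓₜ| = 375.371 km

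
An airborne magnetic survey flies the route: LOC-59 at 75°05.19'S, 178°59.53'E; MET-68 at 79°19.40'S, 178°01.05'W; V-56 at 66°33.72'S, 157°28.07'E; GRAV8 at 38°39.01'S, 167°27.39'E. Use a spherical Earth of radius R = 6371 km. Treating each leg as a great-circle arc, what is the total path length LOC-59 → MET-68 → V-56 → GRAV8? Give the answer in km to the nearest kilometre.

LOC-59: φ = -75.08650°, λ = +178.99217°
MET-68: φ = -79.32333°, λ = -178.01750°
V-56: φ = -66.56200°, λ = +157.46783°
GRAV8: φ = -38.65017°, λ = +167.45650°
LOC-59→MET-68: c = 0.074820 rad, d = 476.68 km
MET-68→V-56: c = 0.251035 rad, d = 1599.35 km
V-56→GRAV8: c = 0.497119 rad, d = 3167.14 km
Total = 476.68 + 1599.35 + 3167.14 = 5243.17 km

5243 km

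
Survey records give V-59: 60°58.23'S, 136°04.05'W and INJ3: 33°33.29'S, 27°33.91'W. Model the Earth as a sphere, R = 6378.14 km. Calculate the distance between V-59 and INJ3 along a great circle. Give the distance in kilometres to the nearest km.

7704 km

V-59: φ = -60.97050°, λ = -136.06750°
INJ3: φ = -33.55483°, λ = -27.56517°
Δφ = 27.4157°,  Δλ = 108.5023°
a = sin²(Δφ/2) + cos φ₁ cos φ₂ sin²(Δλ/2) = 0.322519
c = 2·arcsin(√a) = 1.207922 rad = 69.2088°
d = R·c = 6378.14 × 1.207922 = 7704.3 km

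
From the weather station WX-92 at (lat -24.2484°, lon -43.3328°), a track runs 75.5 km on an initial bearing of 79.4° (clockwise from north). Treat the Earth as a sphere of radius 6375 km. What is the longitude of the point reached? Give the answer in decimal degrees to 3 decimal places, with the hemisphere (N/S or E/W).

42.602°W

δ = d/R = 75.5/6375 = 0.011843 rad
φ₂ = arcsin(sin φ₁ cos δ + cos φ₁ sin δ cos θ)
   = arcsin(-0.41069·0.99993 + 0.91177·0.01184·0.18395) = -24.12183°
λ₂ = λ₁ + atan2(sin θ sin δ cos φ₁, cos δ − sin φ₁ sin φ₂) = -42.60200°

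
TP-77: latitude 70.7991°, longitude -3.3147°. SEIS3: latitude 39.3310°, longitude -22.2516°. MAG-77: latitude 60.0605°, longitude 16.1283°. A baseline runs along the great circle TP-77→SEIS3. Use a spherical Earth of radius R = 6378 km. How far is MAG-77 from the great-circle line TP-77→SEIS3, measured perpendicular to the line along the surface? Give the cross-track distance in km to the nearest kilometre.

1421 km

δ₁₃ = central angle TP-77→MAG-77 = 0.232354 rad  (haversine)
θ₁₃ = bearing TP-77→MAG-77 = 133.825°,  θ₁₂ = bearing TP-77→SEIS3 = 207.486°
dₓₜ = R·arcsin(sin δ₁₃ · sin(θ₁₃ − θ₁₂)) = 6378·arcsin(0.23027·sin(-73.662°)) = -1421.073 km
|dₓₜ| = 1421.073 km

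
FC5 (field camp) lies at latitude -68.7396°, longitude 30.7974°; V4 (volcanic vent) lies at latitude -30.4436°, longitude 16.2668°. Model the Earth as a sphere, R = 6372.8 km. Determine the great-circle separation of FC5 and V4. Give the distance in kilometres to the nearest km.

Δφ = 38.2960°,  Δλ = -14.5306°
a = sin²(Δφ/2) + cos φ₁ cos φ₂ sin²(Δλ/2) = 0.112590
c = 2·arcsin(√a) = 0.684366 rad = 39.2113°
d = R·c = 6372.8 × 0.684366 = 4361.3 km

4361 km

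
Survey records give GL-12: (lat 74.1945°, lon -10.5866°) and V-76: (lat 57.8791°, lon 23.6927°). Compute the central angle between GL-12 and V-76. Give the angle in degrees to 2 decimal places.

20.84°

Δφ = -16.3154°,  Δλ = 34.2793°
a = sin²(Δφ/2) + cos φ₁ cos φ₂ sin²(Δλ/2) = 0.032713
c = 2·arcsin(√a) = 0.363735 rad = 20.8405°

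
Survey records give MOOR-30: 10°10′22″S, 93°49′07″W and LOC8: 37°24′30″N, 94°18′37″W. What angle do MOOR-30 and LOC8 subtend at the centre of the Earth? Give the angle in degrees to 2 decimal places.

MOOR-30: φ = -10.17278°, λ = -93.81861°
LOC8: φ = +37.40833°, λ = -94.31028°
Δφ = 47.5811°,  Δλ = -0.4917°
a = sin²(Δφ/2) + cos φ₁ cos φ₂ sin²(Δλ/2) = 0.162741
c = 2·arcsin(√a) = 0.830486 rad = 47.5833°

47.58°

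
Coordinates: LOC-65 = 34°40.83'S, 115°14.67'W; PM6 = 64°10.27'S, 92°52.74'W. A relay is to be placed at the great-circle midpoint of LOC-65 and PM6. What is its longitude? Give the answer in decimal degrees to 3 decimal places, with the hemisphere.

107.539°W

LOC-65: φ = -34.68050°, λ = -115.24450°
PM6: φ = -64.17117°, λ = -92.87900°
Bx = cos φ₂ cos Δλ = 0.402910,  By = cos φ₂ sin Δλ = 0.165784
φₘ = atan2(sin φ₁ + sin φ₂, √((cos φ₁ + Bx)² + By²)) = -49.91561°
λₘ = λ₁ + atan2(By, cos φ₁ + Bx) = -107.53882°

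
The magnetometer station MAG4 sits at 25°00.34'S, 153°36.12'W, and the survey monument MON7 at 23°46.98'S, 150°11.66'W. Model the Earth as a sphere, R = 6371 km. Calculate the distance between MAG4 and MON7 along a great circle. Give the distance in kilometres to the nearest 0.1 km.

MAG4: φ = -25.00567°, λ = -153.60200°
MON7: φ = -23.78300°, λ = -150.19433°
Δφ = 1.2227°,  Δλ = 3.4077°
a = sin²(Δφ/2) + cos φ₁ cos φ₂ sin²(Δλ/2) = 0.000847
c = 2·arcsin(√a) = 0.058215 rad = 3.3354°
d = R·c = 6371 × 0.058215 = 370.9 km

370.9 km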